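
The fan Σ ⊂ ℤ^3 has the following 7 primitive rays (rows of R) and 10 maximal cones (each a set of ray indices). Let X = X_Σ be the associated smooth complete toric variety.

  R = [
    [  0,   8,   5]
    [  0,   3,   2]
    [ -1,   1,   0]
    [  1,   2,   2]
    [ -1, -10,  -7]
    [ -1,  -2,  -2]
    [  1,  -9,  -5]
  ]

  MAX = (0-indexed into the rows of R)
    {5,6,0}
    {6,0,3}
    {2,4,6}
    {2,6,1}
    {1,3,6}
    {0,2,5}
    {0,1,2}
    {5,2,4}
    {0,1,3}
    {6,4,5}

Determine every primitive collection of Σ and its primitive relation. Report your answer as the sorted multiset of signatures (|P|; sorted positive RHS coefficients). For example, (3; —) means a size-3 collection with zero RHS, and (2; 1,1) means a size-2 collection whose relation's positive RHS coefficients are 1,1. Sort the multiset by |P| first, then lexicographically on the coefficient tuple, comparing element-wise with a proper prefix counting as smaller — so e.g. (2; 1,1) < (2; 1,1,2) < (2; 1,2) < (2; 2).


9 collections generate NE(X_Σ); each relation:

  • {3,5}:  v_{3} + v_{5} = 0  →  sig = (2; —)
  • {0,4}:  v_{0} + v_{4} = v_{5}  →  sig = (2; 1)
  • {1,5}:  v_{1} + v_{5} = v_{2}  →  sig = (2; 1)
  • {2,3}:  v_{2} + v_{3} = v_{1}  →  sig = (2; 1)
  • {3,4}:  v_{3} + v_{4} = v_{2} + v_{6}  →  sig = (2; 1,1)
  • {1,4}:  v_{1} + v_{4} = 2·v_{2} + v_{6}  →  sig = (2; 1,2)
  • {0,2,6}:  v_{0} + v_{2} + v_{6} = 0  →  sig = (3; —)
  • {0,1,6}:  v_{0} + v_{1} + v_{6} = v_{3}  →  sig = (3; 1)
  • {2,5,6}:  v_{2} + v_{5} + v_{6} = v_{4}  →  sig = (3; 1)

so the primitive-relation signature multiset is
[(2; —), (2; 1), (2; 1), (2; 1), (2; 1,1), (2; 1,2), (3; —), (3; 1), (3; 1)]


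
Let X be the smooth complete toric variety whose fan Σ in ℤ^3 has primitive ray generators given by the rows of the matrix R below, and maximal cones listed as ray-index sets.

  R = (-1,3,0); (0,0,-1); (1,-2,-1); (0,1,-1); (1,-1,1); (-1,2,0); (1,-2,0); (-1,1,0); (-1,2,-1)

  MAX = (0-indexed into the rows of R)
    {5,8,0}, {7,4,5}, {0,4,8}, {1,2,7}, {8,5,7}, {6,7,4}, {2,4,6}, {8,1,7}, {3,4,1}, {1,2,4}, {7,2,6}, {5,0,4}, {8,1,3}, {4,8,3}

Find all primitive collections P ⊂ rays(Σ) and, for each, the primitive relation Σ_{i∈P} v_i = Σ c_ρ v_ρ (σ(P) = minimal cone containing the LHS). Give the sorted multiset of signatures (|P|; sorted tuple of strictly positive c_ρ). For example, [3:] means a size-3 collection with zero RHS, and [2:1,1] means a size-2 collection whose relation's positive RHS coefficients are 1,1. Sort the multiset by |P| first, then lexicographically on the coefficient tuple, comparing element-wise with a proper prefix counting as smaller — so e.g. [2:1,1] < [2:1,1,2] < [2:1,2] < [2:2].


20 minimal non-faces of Δ(Σ) (on 9 rays):

  {5,6}:  v_{5} + v_{6} = 0 — sig = [2:]
  {0,2}:  v_{0} + v_{2} = v_{3} — sig = [2:1]
  {1,5}:  v_{1} + v_{5} = v_{8} — sig = [2:1]
  {1,6}:  v_{1} + v_{6} = v_{2} — sig = [2:1]
  {2,5}:  v_{2} + v_{5} = v_{1} — sig = [2:1]
  {3,7}:  v_{3} + v_{7} = v_{8} — sig = [2:1]
  {6,8}:  v_{6} + v_{8} = v_{1} — sig = [2:1]
  {0,6}:  v_{0} + v_{6} = v_{4} + v_{8} — sig = [2:1,1]
  {0,1}:  v_{0} + v_{1} = v_{4} + 2·v_{8} — sig = [2:1,2]
  {3,5}:  v_{3} + v_{5} = v_{4} + 2·v_{8} — sig = [2:1,2]
  {3,6}:  v_{3} + v_{6} = 2·v_{1} + v_{4} — sig = [2:1,2]
  {2,3}:  v_{2} + v_{3} = 3·v_{1} + v_{4} — sig = [2:1,3]
  {0,7}:  v_{0} + v_{7} = 2·v_{5} — sig = [2:2]
  {2,8}:  v_{2} + v_{8} = 2·v_{1} — sig = [2:2]
  {0,3}:  v_{0} + v_{3} = 2·v_{4} + 3·v_{8} — sig = [2:2,3]
  {1,4,7}:  v_{1} + v_{4} + v_{7} = 0 — sig = [3:]
  {1,4,8}:  v_{1} + v_{4} + v_{8} = v_{3} — sig = [3:1]
  {2,4,7}:  v_{2} + v_{4} + v_{7} = v_{6} — sig = [3:1]
  {4,5,8}:  v_{4} + v_{5} + v_{8} = v_{0} — sig = [3:1]
  {4,7,8}:  v_{4} + v_{7} + v_{8} = v_{5} — sig = [3:1]

Hence PRS(X_Σ) =
[[2:], [2:1], [2:1], [2:1], [2:1], [2:1], [2:1], [2:1,1], [2:1,2], [2:1,2], [2:1,2], [2:1,3], [2:2], [2:2], [2:2,3], [3:], [3:1], [3:1], [3:1], [3:1]]


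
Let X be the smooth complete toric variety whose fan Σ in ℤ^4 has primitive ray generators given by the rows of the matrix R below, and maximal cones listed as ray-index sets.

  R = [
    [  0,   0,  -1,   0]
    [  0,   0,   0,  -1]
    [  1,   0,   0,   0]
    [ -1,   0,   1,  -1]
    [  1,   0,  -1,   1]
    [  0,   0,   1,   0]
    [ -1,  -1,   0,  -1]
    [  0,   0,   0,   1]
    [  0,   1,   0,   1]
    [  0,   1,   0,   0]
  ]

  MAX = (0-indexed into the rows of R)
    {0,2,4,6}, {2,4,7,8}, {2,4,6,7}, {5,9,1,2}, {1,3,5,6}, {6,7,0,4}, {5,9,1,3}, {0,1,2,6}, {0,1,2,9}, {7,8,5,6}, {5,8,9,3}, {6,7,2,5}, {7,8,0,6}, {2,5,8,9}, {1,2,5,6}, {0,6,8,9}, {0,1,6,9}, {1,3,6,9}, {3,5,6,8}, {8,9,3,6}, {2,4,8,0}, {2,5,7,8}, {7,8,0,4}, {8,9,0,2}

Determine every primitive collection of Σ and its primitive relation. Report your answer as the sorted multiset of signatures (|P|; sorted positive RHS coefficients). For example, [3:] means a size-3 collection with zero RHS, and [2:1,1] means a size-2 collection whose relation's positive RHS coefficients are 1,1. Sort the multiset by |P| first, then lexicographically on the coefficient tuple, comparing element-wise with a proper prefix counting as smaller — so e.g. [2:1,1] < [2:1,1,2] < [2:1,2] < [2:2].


Primitive collections (16):

  {0,5}:  v_{0} + v_{5} = 0  ⇒ sig = [2:]
  {1,7}:  v_{1} + v_{7} = 0  ⇒ sig = [2:]
  {3,4}:  v_{3} + v_{4} = 0  ⇒ sig = [2:]
  {1,8}:  v_{1} + v_{8} = v_{9}  ⇒ sig = [2:1]
  {7,9}:  v_{7} + v_{9} = v_{8}  ⇒ sig = [2:1]
  {0,3}:  v_{0} + v_{3} = v_{6} + v_{9}  ⇒ sig = [2:1,1]
  {1,4}:  v_{1} + v_{4} = v_{0} + v_{2}  ⇒ sig = [2:1,1]
  {2,3}:  v_{2} + v_{3} = v_{1} + v_{5}  ⇒ sig = [2:1,1]
  {4,5}:  v_{4} + v_{5} = v_{2} + v_{7}  ⇒ sig = [2:1,1]
  {3,7}:  v_{3} + v_{7} = v_{5} + v_{6} + v_{8}  ⇒ sig = [2:1,1,1]
  {4,9}:  v_{4} + v_{9} = v_{0} + v_{2} + v_{8}  ⇒ sig = [2:1,1,1]
  {2,6,8}:  v_{2} + v_{6} + v_{8} = 0  ⇒ sig = [3:]
  {0,2,7}:  v_{0} + v_{2} + v_{7} = v_{4}  ⇒ sig = [3:1]
  {2,6,9}:  v_{2} + v_{6} + v_{9} = v_{1}  ⇒ sig = [3:1]
  {5,6,9}:  v_{5} + v_{6} + v_{9} = v_{3}  ⇒ sig = [3:1]
  {4,6,8}:  v_{4} + v_{6} + v_{8} = v_{0} + v_{7}  ⇒ sig = [3:1,1]

Signatures (|P|; sorted positive RHS coefficients), sorted:
{ [2:] ×3,  [2:1] ×2,  [2:1,1] ×4,  [2:1,1,1] ×2,  [3:],  [3:1] ×3,  [3:1,1] }


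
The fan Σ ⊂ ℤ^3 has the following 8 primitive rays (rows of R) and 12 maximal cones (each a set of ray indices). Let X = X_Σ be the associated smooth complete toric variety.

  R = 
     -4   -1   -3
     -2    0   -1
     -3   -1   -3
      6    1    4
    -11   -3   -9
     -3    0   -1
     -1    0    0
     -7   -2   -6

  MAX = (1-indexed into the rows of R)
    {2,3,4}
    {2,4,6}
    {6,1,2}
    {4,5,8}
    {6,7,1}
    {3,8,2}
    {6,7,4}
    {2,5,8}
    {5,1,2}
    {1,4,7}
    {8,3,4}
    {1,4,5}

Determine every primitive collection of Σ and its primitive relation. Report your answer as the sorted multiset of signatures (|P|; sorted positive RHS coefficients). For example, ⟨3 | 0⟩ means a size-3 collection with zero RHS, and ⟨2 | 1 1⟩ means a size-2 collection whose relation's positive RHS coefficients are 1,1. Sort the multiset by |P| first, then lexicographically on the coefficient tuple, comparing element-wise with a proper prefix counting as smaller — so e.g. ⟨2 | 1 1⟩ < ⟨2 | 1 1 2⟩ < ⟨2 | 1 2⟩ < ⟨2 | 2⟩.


|primitive collections| = 14. Relations:

  • {1,3}:  v_{1} + v_{3} = v_{8}  →  sig = ⟨2 | 1⟩
  • {1,8}:  v_{1} + v_{8} = v_{5}  →  sig = ⟨2 | 1⟩
  • {2,7}:  v_{2} + v_{7} = v_{6}  →  sig = ⟨2 | 1⟩
  • {3,7}:  v_{3} + v_{7} = v_{1}  →  sig = ⟨2 | 1⟩
  • {3,6}:  v_{3} + v_{6} = v_{1} + v_{2}  →  sig = ⟨2 | 1 1⟩
  • {6,8}:  v_{6} + v_{8} = 2·v_{1} + v_{2}  →  sig = ⟨2 | 1 2⟩
  • {5,6}:  v_{5} + v_{6} = 3·v_{1} + v_{2}  →  sig = ⟨2 | 1 3⟩
  • {3,5}:  v_{3} + v_{5} = 2·v_{8}  →  sig = ⟨2 | 2⟩
  • {7,8}:  v_{7} + v_{8} = 2·v_{1}  →  sig = ⟨2 | 2⟩
  • {5,7}:  v_{5} + v_{7} = 3·v_{1}  →  sig = ⟨2 | 3⟩
  • {1,2,4}:  v_{1} + v_{2} + v_{4} = 0  →  sig = ⟨3 | 0⟩
  • {1,4,6}:  v_{1} + v_{4} + v_{6} = v_{7}  →  sig = ⟨3 | 1⟩
  • {2,4,5}:  v_{2} + v_{4} + v_{5} = v_{8}  →  sig = ⟨3 | 1⟩
  • {2,4,8}:  v_{2} + v_{4} + v_{8} = v_{3}  →  sig = ⟨3 | 1⟩

Signatures (|P|; sorted positive RHS coefficients), sorted:
    |P|=2: 10 collections, coeffs (1), (1), (1), (1), (1,1), (1,2), (1,3), (2), (2), (3)
    |P|=3: 4 collections, coeffs (), (1), (1), (1)


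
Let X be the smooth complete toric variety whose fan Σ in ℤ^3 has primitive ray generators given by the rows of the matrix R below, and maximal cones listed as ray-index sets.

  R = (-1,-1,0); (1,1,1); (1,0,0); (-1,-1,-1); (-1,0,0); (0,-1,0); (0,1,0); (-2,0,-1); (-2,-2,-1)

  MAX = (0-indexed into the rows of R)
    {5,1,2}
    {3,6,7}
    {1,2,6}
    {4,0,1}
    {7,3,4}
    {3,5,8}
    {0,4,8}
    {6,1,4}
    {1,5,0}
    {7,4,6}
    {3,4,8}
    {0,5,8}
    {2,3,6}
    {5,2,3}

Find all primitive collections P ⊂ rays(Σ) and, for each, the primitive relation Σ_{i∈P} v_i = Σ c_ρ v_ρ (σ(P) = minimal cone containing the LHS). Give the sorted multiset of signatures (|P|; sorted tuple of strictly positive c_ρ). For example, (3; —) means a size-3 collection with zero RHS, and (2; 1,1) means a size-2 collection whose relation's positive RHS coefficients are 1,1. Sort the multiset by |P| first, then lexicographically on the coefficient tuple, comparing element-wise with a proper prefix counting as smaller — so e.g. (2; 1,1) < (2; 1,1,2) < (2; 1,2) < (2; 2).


|primitive collections| = 16. Relations:

  P={1,3}:  v_{1} + v_{3} = 0  →  sig = (2; —)
  P={2,4}:  v_{2} + v_{4} = 0  →  sig = (2; —)
  P={5,6}:  v_{5} + v_{6} = 0  →  sig = (2; —)
  P={0,2}:  v_{0} + v_{2} = v_{5}  →  sig = (2; 1)
  P={0,3}:  v_{0} + v_{3} = v_{8}  →  sig = (2; 1)
  P={0,6}:  v_{0} + v_{6} = v_{4}  →  sig = (2; 1)
  P={1,8}:  v_{1} + v_{8} = v_{0}  →  sig = (2; 1)
  P={4,5}:  v_{4} + v_{5} = v_{0}  →  sig = (2; 1)
  P={1,7}:  v_{1} + v_{7} = v_{4} + v_{6}  →  sig = (2; 1,1)
  P={2,7}:  v_{2} + v_{7} = v_{3} + v_{6}  →  sig = (2; 1,1)
  P={2,8}:  v_{2} + v_{8} = v_{3} + v_{5}  →  sig = (2; 1,1)
  P={5,7}:  v_{5} + v_{7} = v_{3} + v_{4}  →  sig = (2; 1,1)
  P={6,8}:  v_{6} + v_{8} = v_{3} + v_{4}  →  sig = (2; 1,1)
  P={0,7}:  v_{0} + v_{7} = v_{3} + 2·v_{4}  →  sig = (2; 1,2)
  P={7,8}:  v_{7} + v_{8} = 2·v_{3} + 2·v_{4}  →  sig = (2; 2,2)
  P={3,4,6}:  v_{3} + v_{4} + v_{6} = v_{7}  →  sig = (3; 1)

so the primitive-relation signature multiset is
    |P|=2: 15 collections, coeffs (), (), (), (1), (1), (1), (1), (1), (1,1), (1,1), (1,1), (1,1), (1,1), (1,2), (2,2)
    |P|=3: 1 collection, coeffs (1)


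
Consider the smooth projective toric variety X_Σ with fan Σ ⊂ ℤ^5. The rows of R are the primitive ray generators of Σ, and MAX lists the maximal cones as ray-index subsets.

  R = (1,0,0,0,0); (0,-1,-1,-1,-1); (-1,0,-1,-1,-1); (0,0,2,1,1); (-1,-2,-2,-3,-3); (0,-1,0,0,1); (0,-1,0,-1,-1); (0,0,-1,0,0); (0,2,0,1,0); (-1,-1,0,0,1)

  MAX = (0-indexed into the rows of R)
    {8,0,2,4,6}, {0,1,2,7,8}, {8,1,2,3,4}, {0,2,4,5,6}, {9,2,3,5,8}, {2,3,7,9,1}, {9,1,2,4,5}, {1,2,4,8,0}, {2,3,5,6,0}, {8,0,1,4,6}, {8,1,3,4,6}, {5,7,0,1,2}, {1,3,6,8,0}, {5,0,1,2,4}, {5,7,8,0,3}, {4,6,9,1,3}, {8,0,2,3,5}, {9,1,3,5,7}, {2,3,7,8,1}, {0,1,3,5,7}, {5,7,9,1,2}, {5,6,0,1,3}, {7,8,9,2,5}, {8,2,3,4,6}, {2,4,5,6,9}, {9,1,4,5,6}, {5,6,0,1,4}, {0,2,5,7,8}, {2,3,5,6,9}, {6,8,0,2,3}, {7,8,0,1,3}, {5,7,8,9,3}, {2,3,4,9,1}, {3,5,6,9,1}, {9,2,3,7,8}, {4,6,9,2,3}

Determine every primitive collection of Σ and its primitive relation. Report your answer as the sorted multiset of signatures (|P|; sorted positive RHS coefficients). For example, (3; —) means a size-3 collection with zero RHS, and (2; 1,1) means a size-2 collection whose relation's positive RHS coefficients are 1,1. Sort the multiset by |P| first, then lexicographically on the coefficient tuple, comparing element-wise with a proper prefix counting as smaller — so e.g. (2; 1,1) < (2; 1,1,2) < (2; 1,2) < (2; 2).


The 16 primitive collections of Σ (r=10, n=5):

  P={0,9}:  v_{0} + v_{9} = v_{5}  →  sig = (2; 1)
  P={6,7}:  v_{6} + v_{7} = v_{1}  →  sig = (2; 1)
  P={4,7}:  v_{4} + v_{7} = 2·v_{1} + v_{2}  →  sig = (2; 1,2)
  P={5,6,8}:  v_{5} + v_{6} + v_{8} = 0  →  sig = (3; —)
  P={1,2,6}:  v_{1} + v_{2} + v_{6} = v_{4}  →  sig = (3; 1)
  P={1,5,8}:  v_{1} + v_{5} + v_{8} = v_{7}  →  sig = (3; 1)
  P={4,5,8}:  v_{4} + v_{5} + v_{8} = v_{1} + v_{2}  →  sig = (3; 1,1)
  P={6,8,9}:  v_{6} + v_{8} + v_{9} = v_{2} + v_{3} + v_{7}  →  sig = (3; 1,1,1)
  P={4,8,9}:  v_{4} + v_{8} + v_{9} = v_{1} + 2·v_{2} + v_{3} + v_{7}  →  sig = (3; 1,1,1,2)
  P={1,8,9}:  v_{1} + v_{8} + v_{9} = v_{2} + v_{3} + 2·v_{7}  →  sig = (3; 1,1,2)
  P={3,4,5}:  v_{3} + v_{4} + v_{5} = 2·v_{6} + v_{9}  →  sig = (3; 1,2)
  P={0,3,4}:  v_{0} + v_{3} + v_{4} = 2·v_{6}  →  sig = (3; 2)
  P={0,2,3,7}:  v_{0} + v_{2} + v_{3} + v_{7} = 0  →  sig = (4; —)
  P={0,1,2,3}:  v_{0} + v_{1} + v_{2} + v_{3} = v_{6}  →  sig = (4; 1)
  P={2,3,5,7}:  v_{2} + v_{3} + v_{5} + v_{7} = v_{9}  →  sig = (4; 1)
  P={1,2,3,5}:  v_{1} + v_{2} + v_{3} + v_{5} = v_{6} + v_{9}  →  sig = (4; 1,1)

Sorted signature multiset PRS(X):
[(2; 1), (2; 1), (2; 1,2), (3; —), (3; 1), (3; 1), (3; 1,1), (3; 1,1,1), (3; 1,1,1,2), (3; 1,1,2), (3; 1,2), (3; 2), (4; —), (4; 1), (4; 1), (4; 1,1)]


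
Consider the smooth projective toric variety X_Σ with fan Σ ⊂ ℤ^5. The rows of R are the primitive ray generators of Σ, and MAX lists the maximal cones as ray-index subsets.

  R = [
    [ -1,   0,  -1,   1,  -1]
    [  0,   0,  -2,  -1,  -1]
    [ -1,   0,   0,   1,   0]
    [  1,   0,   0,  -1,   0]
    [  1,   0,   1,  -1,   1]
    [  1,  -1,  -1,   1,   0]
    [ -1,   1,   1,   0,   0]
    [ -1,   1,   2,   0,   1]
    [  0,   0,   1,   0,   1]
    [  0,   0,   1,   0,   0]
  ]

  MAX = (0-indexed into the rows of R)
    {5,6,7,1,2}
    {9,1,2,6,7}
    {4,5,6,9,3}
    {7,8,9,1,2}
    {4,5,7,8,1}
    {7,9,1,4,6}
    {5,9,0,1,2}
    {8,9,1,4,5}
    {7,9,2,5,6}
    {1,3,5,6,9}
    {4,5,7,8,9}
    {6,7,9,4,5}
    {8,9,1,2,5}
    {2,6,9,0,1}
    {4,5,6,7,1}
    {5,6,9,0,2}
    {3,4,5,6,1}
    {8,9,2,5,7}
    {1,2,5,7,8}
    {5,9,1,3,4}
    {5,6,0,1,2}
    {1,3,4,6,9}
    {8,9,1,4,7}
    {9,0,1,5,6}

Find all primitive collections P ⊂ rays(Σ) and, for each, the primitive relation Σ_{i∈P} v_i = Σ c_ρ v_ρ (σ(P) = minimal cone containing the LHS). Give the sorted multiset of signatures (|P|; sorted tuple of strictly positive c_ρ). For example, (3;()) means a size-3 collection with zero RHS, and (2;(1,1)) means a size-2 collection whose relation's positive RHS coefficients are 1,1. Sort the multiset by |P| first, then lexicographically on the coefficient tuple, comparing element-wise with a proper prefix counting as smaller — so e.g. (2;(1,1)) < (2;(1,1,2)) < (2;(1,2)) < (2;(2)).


|primitive collections| = 12. Relations:

  • {0,4}:  v_{0} + v_{4} = 0  ⟹  sig = (2;())
  • {2,3}:  v_{2} + v_{3} = 0  ⟹  sig = (2;())
  • {0,8}:  v_{0} + v_{8} = v_{2}  ⟹  sig = (2;(1))
  • {2,4}:  v_{2} + v_{4} = v_{8}  ⟹  sig = (2;(1))
  • {3,8}:  v_{3} + v_{8} = v_{4}  ⟹  sig = (2;(1))
  • {6,8}:  v_{6} + v_{8} = v_{7}  ⟹  sig = (2;(1))
  • {0,7}:  v_{0} + v_{7} = v_{2} + v_{6}  ⟹  sig = (2;(1,1))
  • {3,7}:  v_{3} + v_{7} = v_{4} + v_{6}  ⟹  sig = (2;(1,1))
  • {0,3}:  v_{0} + v_{3} = v_{1} + v_{5} + v_{6} + v_{9}  ⟹  sig = (2;(1,1,1,1))
  • {1,5,7,9}:  v_{1} + v_{5} + v_{7} + v_{9} = 0  ⟹  sig = (4;())
  • {1,2,5,6,9}:  v_{1} + v_{2} + v_{5} + v_{6} + v_{9} = v_{0}  ⟹  sig = (5;(1))
  • {1,4,5,6,9}:  v_{1} + v_{4} + v_{5} + v_{6} + v_{9} = v_{3}  ⟹  sig = (5;(1))

Hence PRS(X_Σ) =
[(2;()), (2;()), (2;(1)), (2;(1)), (2;(1)), (2;(1)), (2;(1,1)), (2;(1,1)), (2;(1,1,1,1)), (4;()), (5;(1)), (5;(1))]


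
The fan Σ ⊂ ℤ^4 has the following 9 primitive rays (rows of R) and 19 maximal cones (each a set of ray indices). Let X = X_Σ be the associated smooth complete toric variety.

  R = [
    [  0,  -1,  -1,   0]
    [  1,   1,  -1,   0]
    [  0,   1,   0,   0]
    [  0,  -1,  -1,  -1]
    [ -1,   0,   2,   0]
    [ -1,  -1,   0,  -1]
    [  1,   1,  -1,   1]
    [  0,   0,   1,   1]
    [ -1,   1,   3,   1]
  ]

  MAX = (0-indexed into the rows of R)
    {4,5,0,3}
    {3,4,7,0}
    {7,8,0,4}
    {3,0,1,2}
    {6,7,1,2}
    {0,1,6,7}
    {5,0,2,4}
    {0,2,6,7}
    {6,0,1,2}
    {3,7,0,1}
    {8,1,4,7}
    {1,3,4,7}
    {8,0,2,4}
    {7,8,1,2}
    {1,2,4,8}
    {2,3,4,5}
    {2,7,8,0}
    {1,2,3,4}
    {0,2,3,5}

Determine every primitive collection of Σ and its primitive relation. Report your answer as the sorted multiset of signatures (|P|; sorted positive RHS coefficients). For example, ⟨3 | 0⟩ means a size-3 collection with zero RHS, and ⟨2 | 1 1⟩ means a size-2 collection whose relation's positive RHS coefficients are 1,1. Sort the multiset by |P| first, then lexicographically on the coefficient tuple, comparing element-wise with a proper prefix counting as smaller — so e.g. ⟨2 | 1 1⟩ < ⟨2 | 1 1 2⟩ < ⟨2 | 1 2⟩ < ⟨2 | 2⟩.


14 collections generate NE(X_Σ); each relation:

  • {3,8}:  v_{3} + v_{8} = v_{4}  →  sig = ⟨2 | 1⟩
  • {1,5}:  v_{1} + v_{5} = v_{2} + v_{3}  →  sig = ⟨2 | 1 1⟩
  • {3,6}:  v_{3} + v_{6} = v_{0} + v_{1}  →  sig = ⟨2 | 1 1⟩
  • {4,6}:  v_{4} + v_{6} = v_{2} + v_{7}  →  sig = ⟨2 | 1 1⟩
  • {5,6}:  v_{5} + v_{6} = v_{0} + v_{2}  →  sig = ⟨2 | 1 1⟩
  • {5,7}:  v_{5} + v_{7} = v_{0} + v_{4}  →  sig = ⟨2 | 1 1⟩
  • {5,8}:  v_{5} + v_{8} = v_{0} + v_{2} + 2·v_{4}  →  sig = ⟨2 | 1 1 2⟩
  • {6,8}:  v_{6} + v_{8} = 2·v_{2} + 2·v_{7}  →  sig = ⟨2 | 2 2⟩
  • {0,1,4}:  v_{0} + v_{1} + v_{4} = 0  →  sig = ⟨3 | 0⟩
  • {2,3,7}:  v_{2} + v_{3} + v_{7} = 0  →  sig = ⟨3 | 0⟩
  • {2,4,7}:  v_{2} + v_{4} + v_{7} = v_{8}  →  sig = ⟨3 | 1⟩
  • {0,1,8}:  v_{0} + v_{1} + v_{8} = v_{2} + v_{7}  →  sig = ⟨3 | 1 1⟩
  • {0,1,2,7}:  v_{0} + v_{1} + v_{2} + v_{7} = v_{6}  →  sig = ⟨4 | 1⟩
  • {0,2,3,4}:  v_{0} + v_{2} + v_{3} + v_{4} = v_{5}  →  sig = ⟨4 | 1⟩

Hence PRS(X_Σ) =
    ⟨2 | 1⟩
    ⟨2 | 1 1⟩
    ⟨2 | 1 1⟩
    ⟨2 | 1 1⟩
    ⟨2 | 1 1⟩
    ⟨2 | 1 1⟩
    ⟨2 | 1 1 2⟩
    ⟨2 | 2 2⟩
    ⟨3 | 0⟩
    ⟨3 | 0⟩
    ⟨3 | 1⟩
    ⟨3 | 1 1⟩
    ⟨4 | 1⟩
    ⟨4 | 1⟩


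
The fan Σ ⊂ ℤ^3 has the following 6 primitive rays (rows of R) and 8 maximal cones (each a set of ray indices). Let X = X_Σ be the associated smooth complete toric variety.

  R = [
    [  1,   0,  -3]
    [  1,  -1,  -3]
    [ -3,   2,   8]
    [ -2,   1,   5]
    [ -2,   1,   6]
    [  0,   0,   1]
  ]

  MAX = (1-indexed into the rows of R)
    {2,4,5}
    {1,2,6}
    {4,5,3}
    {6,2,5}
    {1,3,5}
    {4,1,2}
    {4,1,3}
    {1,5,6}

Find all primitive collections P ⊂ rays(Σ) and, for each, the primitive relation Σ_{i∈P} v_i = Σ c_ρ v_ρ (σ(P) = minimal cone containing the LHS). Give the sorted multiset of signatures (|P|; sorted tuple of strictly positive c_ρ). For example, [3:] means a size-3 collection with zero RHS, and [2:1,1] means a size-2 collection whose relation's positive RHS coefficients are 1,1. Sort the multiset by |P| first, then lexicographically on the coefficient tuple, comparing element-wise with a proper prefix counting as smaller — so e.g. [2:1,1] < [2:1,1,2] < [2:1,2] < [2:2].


5 minimal non-faces of Δ(Σ) (on 6 rays):

  • {2,3}:  v_{2} + v_{3} = v_{4}  ⇒ sig = [2:1]
  • {4,6}:  v_{4} + v_{6} = v_{5}  ⇒ sig = [2:1]
  • {3,6}:  v_{3} + v_{6} = v_{1} + 2·v_{5}  ⇒ sig = [2:1,2]
  • {1,2,5}:  v_{1} + v_{2} + v_{5} = 0  ⇒ sig = [3:]
  • {1,4,5}:  v_{1} + v_{4} + v_{5} = v_{3}  ⇒ sig = [3:1]

Sorted signature multiset PRS(X):
    [2:1]
    [2:1]
    [2:1,2]
    [3:]
    [3:1]


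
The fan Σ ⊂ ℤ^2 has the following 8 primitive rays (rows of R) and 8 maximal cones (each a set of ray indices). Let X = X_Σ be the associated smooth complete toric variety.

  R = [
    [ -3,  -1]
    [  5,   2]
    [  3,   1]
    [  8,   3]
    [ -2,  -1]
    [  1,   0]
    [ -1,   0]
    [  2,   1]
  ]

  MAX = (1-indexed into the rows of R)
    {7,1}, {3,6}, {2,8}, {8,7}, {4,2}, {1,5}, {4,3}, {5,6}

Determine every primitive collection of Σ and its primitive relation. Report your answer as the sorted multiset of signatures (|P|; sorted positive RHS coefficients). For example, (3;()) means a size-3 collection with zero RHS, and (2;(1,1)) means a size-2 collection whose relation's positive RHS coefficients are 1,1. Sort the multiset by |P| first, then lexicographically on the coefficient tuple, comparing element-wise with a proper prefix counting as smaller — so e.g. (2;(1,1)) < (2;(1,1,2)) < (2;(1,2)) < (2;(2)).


Δ(Σ) — 8 vertices, 20 min non-faces:

  P = {1,3}:  v_{1} + v_{3} = 0  so sig = (2;())
  P = {5,8}:  v_{5} + v_{8} = 0  so sig = (2;())
  P = {6,7}:  v_{6} + v_{7} = 0  so sig = (2;())
  P = {1,2}:  v_{1} + v_{2} = v_{8}  so sig = (2;(1))
  P = {1,4}:  v_{1} + v_{4} = v_{2}  so sig = (2;(1))
  P = {1,6}:  v_{1} + v_{6} = v_{5}  so sig = (2;(1))
  P = {1,8}:  v_{1} + v_{8} = v_{7}  so sig = (2;(1))
  P = {2,3}:  v_{2} + v_{3} = v_{4}  so sig = (2;(1))
  P = {2,5}:  v_{2} + v_{5} = v_{3}  so sig = (2;(1))
  P = {3,5}:  v_{3} + v_{5} = v_{6}  so sig = (2;(1))
  P = {3,7}:  v_{3} + v_{7} = v_{8}  so sig = (2;(1))
  P = {3,8}:  v_{3} + v_{8} = v_{2}  so sig = (2;(1))
  P = {5,7}:  v_{5} + v_{7} = v_{1}  so sig = (2;(1))
  P = {6,8}:  v_{6} + v_{8} = v_{3}  so sig = (2;(1))
  P = {4,7}:  v_{4} + v_{7} = v_{2} + v_{8}  so sig = (2;(1,1))
  P = {2,6}:  v_{2} + v_{6} = 2·v_{3}  so sig = (2;(2))
  P = {2,7}:  v_{2} + v_{7} = 2·v_{8}  so sig = (2;(2))
  P = {4,5}:  v_{4} + v_{5} = 2·v_{3}  so sig = (2;(2))
  P = {4,8}:  v_{4} + v_{8} = 2·v_{2}  so sig = (2;(2))
  P = {4,6}:  v_{4} + v_{6} = 3·v_{3}  so sig = (2;(3))

Signatures (|P|; sorted positive RHS coefficients), sorted:
    |P|=2: 20 collections, coeffs (), (), (), (1), (1), (1), (1), (1), (1), (1), (1), (1), (1), (1), (1,1), (2), (2), (2), (2), (3)


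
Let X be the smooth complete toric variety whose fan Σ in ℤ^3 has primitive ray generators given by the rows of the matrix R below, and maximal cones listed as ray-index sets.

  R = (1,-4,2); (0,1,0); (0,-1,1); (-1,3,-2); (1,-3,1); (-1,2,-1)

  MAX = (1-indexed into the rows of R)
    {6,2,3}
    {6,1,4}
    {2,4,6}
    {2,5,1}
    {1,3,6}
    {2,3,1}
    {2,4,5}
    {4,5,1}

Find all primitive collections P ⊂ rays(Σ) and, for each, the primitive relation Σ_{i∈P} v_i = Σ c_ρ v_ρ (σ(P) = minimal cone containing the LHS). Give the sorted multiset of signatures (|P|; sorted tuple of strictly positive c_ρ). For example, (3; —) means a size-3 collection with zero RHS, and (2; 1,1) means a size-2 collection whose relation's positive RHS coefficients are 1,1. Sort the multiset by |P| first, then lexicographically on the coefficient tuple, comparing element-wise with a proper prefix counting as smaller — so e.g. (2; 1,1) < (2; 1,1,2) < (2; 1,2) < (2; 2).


Σ has 5 primitive collections:

  P={3,4}:  v_{3} + v_{4} = v_{6}  ⟹  sig = (2; 1)
  P={3,5}:  v_{3} + v_{5} = v_{1}  ⟹  sig = (2; 1)
  P={5,6}:  v_{5} + v_{6} = v_{1} + v_{4}  ⟹  sig = (2; 1,1)
  P={1,2,4}:  v_{1} + v_{2} + v_{4} = 0  ⟹  sig = (3; —)
  P={1,2,6}:  v_{1} + v_{2} + v_{6} = v_{3}  ⟹  sig = (3; 1)

Sorted signature multiset PRS(X):
[(2; 1), (2; 1), (2; 1,1), (3; —), (3; 1)]


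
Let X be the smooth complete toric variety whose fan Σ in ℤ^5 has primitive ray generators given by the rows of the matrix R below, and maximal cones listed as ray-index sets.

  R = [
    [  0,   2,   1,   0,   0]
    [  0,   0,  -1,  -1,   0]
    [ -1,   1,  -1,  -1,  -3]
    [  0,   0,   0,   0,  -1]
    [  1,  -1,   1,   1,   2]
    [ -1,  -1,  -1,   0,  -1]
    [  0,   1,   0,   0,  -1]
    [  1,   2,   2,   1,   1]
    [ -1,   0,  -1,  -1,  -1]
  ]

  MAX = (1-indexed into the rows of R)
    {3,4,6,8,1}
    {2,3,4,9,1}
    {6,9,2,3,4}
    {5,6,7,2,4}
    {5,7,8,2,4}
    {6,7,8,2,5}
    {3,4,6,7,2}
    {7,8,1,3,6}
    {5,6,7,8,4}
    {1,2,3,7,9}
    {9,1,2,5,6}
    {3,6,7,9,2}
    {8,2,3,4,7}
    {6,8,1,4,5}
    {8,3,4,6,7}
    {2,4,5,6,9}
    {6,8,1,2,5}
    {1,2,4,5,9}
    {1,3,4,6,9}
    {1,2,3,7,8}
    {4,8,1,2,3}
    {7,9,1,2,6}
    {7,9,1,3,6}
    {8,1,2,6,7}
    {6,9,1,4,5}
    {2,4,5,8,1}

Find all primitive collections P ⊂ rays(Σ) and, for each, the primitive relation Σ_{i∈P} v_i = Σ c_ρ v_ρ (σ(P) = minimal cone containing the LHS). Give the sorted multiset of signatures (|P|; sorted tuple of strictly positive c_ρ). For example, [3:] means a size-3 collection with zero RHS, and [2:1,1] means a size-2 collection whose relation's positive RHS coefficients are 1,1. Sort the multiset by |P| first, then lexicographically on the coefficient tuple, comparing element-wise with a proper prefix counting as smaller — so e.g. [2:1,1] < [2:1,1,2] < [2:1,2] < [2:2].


Primitive collections (10):

  P = {3,5}:  v_{3} + v_{5} = v_{4}  ⟹  sig = [2:1]
  P = {8,9}:  v_{8} + v_{9} = v_{1}  ⟹  sig = [2:1]
  P = {5,7,9}:  v_{5} + v_{7} + v_{9} = 0  ⟹  sig = [3:]
  P = {1,5,7}:  v_{1} + v_{5} + v_{7} = v_{8}  ⟹  sig = [3:1]
  P = {4,7,9}:  v_{4} + v_{7} + v_{9} = v_{3}  ⟹  sig = [3:1]
  P = {1,4,7}:  v_{1} + v_{4} + v_{7} = v_{3} + v_{8}  ⟹  sig = [3:1,1]
  P = {2,4,6,8}:  v_{2} + v_{4} + v_{6} + v_{8} = v_{7}  ⟹  sig = [4:1]
  P = {1,2,4,6}:  v_{1} + v_{2} + v_{4} + v_{6} = v_{7} + v_{9}  ⟹  sig = [4:1,1]
  P = {2,3,6,8}:  v_{2} + v_{3} + v_{6} + v_{8} = 2·v_{7} + v_{9}  ⟹  sig = [4:1,2]
  P = {1,2,3,6}:  v_{1} + v_{2} + v_{3} + v_{6} = 2·v_{7} + 2·v_{9}  ⟹  sig = [4:2,2]

Signatures (|P|; sorted positive RHS coefficients), sorted:
{ [2:1] ×2,  [3:],  [3:1] ×2,  [3:1,1],  [4:1],  [4:1,1],  [4:1,2],  [4:2,2] }


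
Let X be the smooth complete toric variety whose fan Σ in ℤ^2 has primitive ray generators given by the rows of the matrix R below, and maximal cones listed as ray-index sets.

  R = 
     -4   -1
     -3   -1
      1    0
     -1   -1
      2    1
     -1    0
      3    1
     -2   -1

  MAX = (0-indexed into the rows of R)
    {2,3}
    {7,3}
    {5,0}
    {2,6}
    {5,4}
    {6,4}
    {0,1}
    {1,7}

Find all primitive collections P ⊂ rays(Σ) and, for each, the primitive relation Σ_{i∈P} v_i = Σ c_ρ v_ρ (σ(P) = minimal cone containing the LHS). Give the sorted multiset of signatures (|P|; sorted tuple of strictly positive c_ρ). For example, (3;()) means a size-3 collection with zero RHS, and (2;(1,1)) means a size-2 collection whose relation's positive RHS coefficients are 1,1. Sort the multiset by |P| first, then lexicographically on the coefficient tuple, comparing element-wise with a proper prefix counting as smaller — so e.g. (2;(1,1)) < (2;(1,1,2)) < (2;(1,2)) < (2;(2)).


Σ has 20 primitive collections:

  P={1,6}:  v_{1} + v_{6} = 0  so sig = (2;())
  P={2,5}:  v_{2} + v_{5} = 0  so sig = (2;())
  P={4,7}:  v_{4} + v_{7} = 0  so sig = (2;())
  P={0,2}:  v_{0} + v_{2} = v_{1}  so sig = (2;(1))
  P={0,6}:  v_{0} + v_{6} = v_{5}  so sig = (2;(1))
  P={1,2}:  v_{1} + v_{2} = v_{7}  so sig = (2;(1))
  P={1,4}:  v_{1} + v_{4} = v_{5}  so sig = (2;(1))
  P={1,5}:  v_{1} + v_{5} = v_{0}  so sig = (2;(1))
  P={2,4}:  v_{2} + v_{4} = v_{6}  so sig = (2;(1))
  P={2,7}:  v_{2} + v_{7} = v_{3}  so sig = (2;(1))
  P={3,4}:  v_{3} + v_{4} = v_{2}  so sig = (2;(1))
  P={3,5}:  v_{3} + v_{5} = v_{7}  so sig = (2;(1))
  P={5,6}:  v_{5} + v_{6} = v_{4}  so sig = (2;(1))
  P={5,7}:  v_{5} + v_{7} = v_{1}  so sig = (2;(1))
  P={6,7}:  v_{6} + v_{7} = v_{2}  so sig = (2;(1))
  P={0,3}:  v_{0} + v_{3} = v_{1} + v_{7}  so sig = (2;(1,1))
  P={0,4}:  v_{0} + v_{4} = 2·v_{5}  so sig = (2;(2))
  P={0,7}:  v_{0} + v_{7} = 2·v_{1}  so sig = (2;(2))
  P={1,3}:  v_{1} + v_{3} = 2·v_{7}  so sig = (2;(2))
  P={3,6}:  v_{3} + v_{6} = 2·v_{2}  so sig = (2;(2))

Hence PRS(X_Σ) =
    (2;())
    (2;())
    (2;())
    (2;(1))
    (2;(1))
    (2;(1))
    (2;(1))
    (2;(1))
    (2;(1))
    (2;(1))
    (2;(1))
    (2;(1))
    (2;(1))
    (2;(1))
    (2;(1))
    (2;(1,1))
    (2;(2))
    (2;(2))
    (2;(2))
    (2;(2))


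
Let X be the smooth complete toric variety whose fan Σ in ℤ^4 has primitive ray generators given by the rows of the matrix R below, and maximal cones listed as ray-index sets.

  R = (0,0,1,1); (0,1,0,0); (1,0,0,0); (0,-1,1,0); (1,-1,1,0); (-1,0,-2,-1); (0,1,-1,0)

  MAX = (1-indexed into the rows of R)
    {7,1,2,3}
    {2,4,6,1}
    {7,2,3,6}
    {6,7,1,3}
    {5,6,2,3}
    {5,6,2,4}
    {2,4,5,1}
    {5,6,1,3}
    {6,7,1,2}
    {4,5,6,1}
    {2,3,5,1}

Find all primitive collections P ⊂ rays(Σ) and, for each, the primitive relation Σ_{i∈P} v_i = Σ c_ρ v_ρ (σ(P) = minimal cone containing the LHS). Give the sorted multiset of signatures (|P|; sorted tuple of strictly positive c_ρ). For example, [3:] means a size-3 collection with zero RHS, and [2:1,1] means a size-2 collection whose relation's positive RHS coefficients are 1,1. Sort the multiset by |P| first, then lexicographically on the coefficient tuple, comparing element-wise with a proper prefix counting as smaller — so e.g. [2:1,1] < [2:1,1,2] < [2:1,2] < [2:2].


Δ(Σ) — 7 vertices, 5 min non-faces:

  • {4,7}:  v_{4} + v_{7} = 0  so sig = [2:]
  • {3,4}:  v_{3} + v_{4} = v_{5}  so sig = [2:1]
  • {5,7}:  v_{5} + v_{7} = v_{3}  so sig = [2:1]
  • {1,2,5,6}:  v_{1} + v_{2} + v_{5} + v_{6} = 0  so sig = [4:]
  • {1,2,3,6}:  v_{1} + v_{2} + v_{3} + v_{6} = v_{7}  so sig = [4:1]

so the primitive-relation signature multiset is
{ [2:],  [2:1] ×2,  [4:],  [4:1] }


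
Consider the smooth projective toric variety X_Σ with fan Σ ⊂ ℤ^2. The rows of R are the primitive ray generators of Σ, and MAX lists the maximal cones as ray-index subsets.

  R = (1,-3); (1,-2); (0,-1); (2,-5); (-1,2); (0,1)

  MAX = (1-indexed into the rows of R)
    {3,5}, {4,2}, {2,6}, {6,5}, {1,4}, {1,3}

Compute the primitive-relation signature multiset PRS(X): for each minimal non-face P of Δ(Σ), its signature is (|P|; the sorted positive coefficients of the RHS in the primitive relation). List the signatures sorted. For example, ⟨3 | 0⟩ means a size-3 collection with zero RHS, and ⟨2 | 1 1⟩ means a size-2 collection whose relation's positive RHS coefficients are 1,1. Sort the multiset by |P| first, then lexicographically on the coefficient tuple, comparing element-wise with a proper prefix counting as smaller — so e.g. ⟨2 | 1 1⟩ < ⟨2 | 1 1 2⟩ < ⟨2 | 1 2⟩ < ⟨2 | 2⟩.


Minimal non-faces — 9 found among 6 rays, 6 max cones:

  P = {2,5}:  v_{2} + v_{5} = 0  so sig = ⟨2 | 0⟩
  P = {3,6}:  v_{3} + v_{6} = 0  so sig = ⟨2 | 0⟩
  P = {1,2}:  v_{1} + v_{2} = v_{4}  so sig = ⟨2 | 1⟩
  P = {1,5}:  v_{1} + v_{5} = v_{3}  so sig = ⟨2 | 1⟩
  P = {1,6}:  v_{1} + v_{6} = v_{2}  so sig = ⟨2 | 1⟩
  P = {2,3}:  v_{2} + v_{3} = v_{1}  so sig = ⟨2 | 1⟩
  P = {4,5}:  v_{4} + v_{5} = v_{1}  so sig = ⟨2 | 1⟩
  P = {3,4}:  v_{3} + v_{4} = 2·v_{1}  so sig = ⟨2 | 2⟩
  P = {4,6}:  v_{4} + v_{6} = 2·v_{2}  so sig = ⟨2 | 2⟩

Sorted signature multiset PRS(X):
    |P|=2: 9 collections, coeffs (), (), (1), (1), (1), (1), (1), (2), (2)


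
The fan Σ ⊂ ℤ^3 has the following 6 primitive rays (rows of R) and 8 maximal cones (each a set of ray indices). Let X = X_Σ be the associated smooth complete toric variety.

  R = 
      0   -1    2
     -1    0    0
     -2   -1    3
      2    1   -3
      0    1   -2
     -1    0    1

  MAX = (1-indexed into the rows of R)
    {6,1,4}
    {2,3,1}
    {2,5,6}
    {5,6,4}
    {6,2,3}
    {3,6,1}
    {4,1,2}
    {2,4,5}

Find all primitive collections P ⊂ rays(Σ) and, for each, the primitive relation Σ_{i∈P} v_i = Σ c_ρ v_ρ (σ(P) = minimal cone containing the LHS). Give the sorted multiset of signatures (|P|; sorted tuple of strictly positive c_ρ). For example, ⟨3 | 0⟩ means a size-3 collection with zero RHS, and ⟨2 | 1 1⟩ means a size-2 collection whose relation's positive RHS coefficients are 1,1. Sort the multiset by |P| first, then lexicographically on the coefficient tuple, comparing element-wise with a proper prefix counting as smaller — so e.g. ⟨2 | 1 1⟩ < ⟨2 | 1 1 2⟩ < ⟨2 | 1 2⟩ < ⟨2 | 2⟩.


The 5 primitive collections of Σ (r=6, n=3):

  {1,5}:  v_{1} + v_{5} = 0 — sig = ⟨2 | 0⟩
  {3,4}:  v_{3} + v_{4} = 0 — sig = ⟨2 | 0⟩
  {3,5}:  v_{3} + v_{5} = v_{2} + v_{6} — sig = ⟨2 | 1 1⟩
  {1,2,6}:  v_{1} + v_{2} + v_{6} = v_{3} — sig = ⟨3 | 1⟩
  {2,4,6}:  v_{2} + v_{4} + v_{6} = v_{5} — sig = ⟨3 | 1⟩

Signatures (|P|; sorted positive RHS coefficients), sorted:
    ⟨2 | 0⟩
    ⟨2 | 0⟩
    ⟨2 | 1 1⟩
    ⟨3 | 1⟩
    ⟨3 | 1⟩


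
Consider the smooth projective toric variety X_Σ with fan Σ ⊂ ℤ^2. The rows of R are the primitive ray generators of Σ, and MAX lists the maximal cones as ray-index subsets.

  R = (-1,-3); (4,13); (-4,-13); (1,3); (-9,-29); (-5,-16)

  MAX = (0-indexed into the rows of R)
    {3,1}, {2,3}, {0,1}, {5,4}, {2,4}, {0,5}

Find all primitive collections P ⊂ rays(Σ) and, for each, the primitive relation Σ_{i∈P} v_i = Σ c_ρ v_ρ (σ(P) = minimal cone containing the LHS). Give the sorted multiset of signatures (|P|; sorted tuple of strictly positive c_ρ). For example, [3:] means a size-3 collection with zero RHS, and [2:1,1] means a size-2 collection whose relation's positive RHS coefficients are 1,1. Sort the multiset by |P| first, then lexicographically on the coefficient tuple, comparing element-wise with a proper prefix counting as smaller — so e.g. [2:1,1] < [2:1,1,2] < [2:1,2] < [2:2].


9 collections generate NE(X_Σ); each relation:

  P = {0,3}:  v_{0} + v_{3} = 0  so sig = [2:]
  P = {1,2}:  v_{1} + v_{2} = 0  so sig = [2:]
  P = {0,2}:  v_{0} + v_{2} = v_{5}  so sig = [2:1]
  P = {1,4}:  v_{1} + v_{4} = v_{5}  so sig = [2:1]
  P = {1,5}:  v_{1} + v_{5} = v_{0}  so sig = [2:1]
  P = {2,5}:  v_{2} + v_{5} = v_{4}  so sig = [2:1]
  P = {3,5}:  v_{3} + v_{5} = v_{2}  so sig = [2:1]
  P = {0,4}:  v_{0} + v_{4} = 2·v_{5}  so sig = [2:2]
  P = {3,4}:  v_{3} + v_{4} = 2·v_{2}  so sig = [2:2]

so the primitive-relation signature multiset is
{ [2:] ×2,  [2:1] ×5,  [2:2] ×2 }


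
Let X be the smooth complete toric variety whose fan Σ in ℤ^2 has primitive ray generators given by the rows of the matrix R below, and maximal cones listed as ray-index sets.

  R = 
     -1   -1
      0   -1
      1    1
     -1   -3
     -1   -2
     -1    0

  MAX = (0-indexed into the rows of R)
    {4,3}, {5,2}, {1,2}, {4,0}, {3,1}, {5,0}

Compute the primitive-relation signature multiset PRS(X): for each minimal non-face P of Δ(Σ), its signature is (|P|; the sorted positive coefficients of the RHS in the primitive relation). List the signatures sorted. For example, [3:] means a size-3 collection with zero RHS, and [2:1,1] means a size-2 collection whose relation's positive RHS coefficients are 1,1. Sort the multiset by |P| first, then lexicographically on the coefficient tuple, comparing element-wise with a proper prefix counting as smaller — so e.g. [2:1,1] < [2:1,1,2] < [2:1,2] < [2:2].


The 9 primitive collections of Σ (r=6, n=2):

  • {0,2}:  v_{0} + v_{2} = 0 ; sig = [2:]
  • {0,1}:  v_{0} + v_{1} = v_{4} ; sig = [2:1]
  • {1,4}:  v_{1} + v_{4} = v_{3} ; sig = [2:1]
  • {1,5}:  v_{1} + v_{5} = v_{0} ; sig = [2:1]
  • {2,4}:  v_{2} + v_{4} = v_{1} ; sig = [2:1]
  • {3,5}:  v_{3} + v_{5} = v_{0} + v_{4} ; sig = [2:1,1]
  • {0,3}:  v_{0} + v_{3} = 2·v_{4} ; sig = [2:2]
  • {2,3}:  v_{2} + v_{3} = 2·v_{1} ; sig = [2:2]
  • {4,5}:  v_{4} + v_{5} = 2·v_{0} ; sig = [2:2]

so the primitive-relation signature multiset is
    |P|=2: 9 collections, coeffs (), (1), (1), (1), (1), (1,1), (2), (2), (2)


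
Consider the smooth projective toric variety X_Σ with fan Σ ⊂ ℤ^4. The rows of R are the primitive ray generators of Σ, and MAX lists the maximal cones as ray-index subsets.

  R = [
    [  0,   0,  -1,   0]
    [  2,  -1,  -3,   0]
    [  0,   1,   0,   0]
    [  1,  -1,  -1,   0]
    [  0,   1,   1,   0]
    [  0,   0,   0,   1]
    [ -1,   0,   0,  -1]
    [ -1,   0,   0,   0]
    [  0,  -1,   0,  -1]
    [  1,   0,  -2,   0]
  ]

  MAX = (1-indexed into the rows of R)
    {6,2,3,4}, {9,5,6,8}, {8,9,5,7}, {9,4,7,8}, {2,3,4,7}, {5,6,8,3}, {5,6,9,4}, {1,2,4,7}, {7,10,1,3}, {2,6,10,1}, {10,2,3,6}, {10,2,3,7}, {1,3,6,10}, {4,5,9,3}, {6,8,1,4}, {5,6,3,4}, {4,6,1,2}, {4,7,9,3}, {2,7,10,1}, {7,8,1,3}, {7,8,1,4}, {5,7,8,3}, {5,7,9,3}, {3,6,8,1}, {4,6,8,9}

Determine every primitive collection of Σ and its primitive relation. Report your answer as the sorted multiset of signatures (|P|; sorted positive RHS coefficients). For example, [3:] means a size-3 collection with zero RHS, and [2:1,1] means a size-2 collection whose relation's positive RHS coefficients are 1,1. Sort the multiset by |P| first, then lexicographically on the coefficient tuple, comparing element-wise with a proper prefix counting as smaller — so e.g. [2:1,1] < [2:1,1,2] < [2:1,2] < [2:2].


Minimal non-faces — 17 found among 10 rays, 25 max cones:

  {1,5}:  v_{1} + v_{5} = v_{3}  ⟹  sig = [2:1]
  {4,10}:  v_{4} + v_{10} = v_{2}  ⟹  sig = [2:1]
  {6,7}:  v_{6} + v_{7} = v_{8}  ⟹  sig = [2:1]
  {1,9}:  v_{1} + v_{9} = v_{4} + v_{7}  ⟹  sig = [2:1,1]
  {9,10}:  v_{9} + v_{10} = v_{3} + 2·v_{4} + v_{7}  ⟹  sig = [2:1,1,2]
  {2,9}:  v_{2} + v_{9} = v_{3} + 3·v_{4} + v_{7}  ⟹  sig = [2:1,1,3]
  {2,8}:  v_{2} + v_{8} = 2·v_{1} + v_{4}  ⟹  sig = [2:1,2]
  {5,10}:  v_{5} + v_{10} = 2·v_{3} + v_{4}  ⟹  sig = [2:1,2]
  {8,10}:  v_{8} + v_{10} = 2·v_{1}  ⟹  sig = [2:2]
  {2,5}:  v_{2} + v_{5} = 2·v_{3} + 2·v_{4}  ⟹  sig = [2:2,2]
  {3,6,9}:  v_{3} + v_{6} + v_{9} = 0  ⟹  sig = [3:]
  {4,5,8}:  v_{4} + v_{5} + v_{8} = 0  ⟹  sig = [3:]
  {1,3,4}:  v_{1} + v_{3} + v_{4} = v_{10}  ⟹  sig = [3:1]
  {3,4,8}:  v_{3} + v_{4} + v_{8} = v_{1}  ⟹  sig = [3:1]
  {3,8,9}:  v_{3} + v_{8} + v_{9} = v_{7}  ⟹  sig = [3:1]
  {4,5,7}:  v_{4} + v_{5} + v_{7} = v_{3} + v_{9}  ⟹  sig = [3:1,1]
  {1,2,3}:  v_{1} + v_{2} + v_{3} = 2·v_{10}  ⟹  sig = [3:2]

so the primitive-relation signature multiset is
[[2:1], [2:1], [2:1], [2:1,1], [2:1,1,2], [2:1,1,3], [2:1,2], [2:1,2], [2:2], [2:2,2], [3:], [3:], [3:1], [3:1], [3:1], [3:1,1], [3:2]]


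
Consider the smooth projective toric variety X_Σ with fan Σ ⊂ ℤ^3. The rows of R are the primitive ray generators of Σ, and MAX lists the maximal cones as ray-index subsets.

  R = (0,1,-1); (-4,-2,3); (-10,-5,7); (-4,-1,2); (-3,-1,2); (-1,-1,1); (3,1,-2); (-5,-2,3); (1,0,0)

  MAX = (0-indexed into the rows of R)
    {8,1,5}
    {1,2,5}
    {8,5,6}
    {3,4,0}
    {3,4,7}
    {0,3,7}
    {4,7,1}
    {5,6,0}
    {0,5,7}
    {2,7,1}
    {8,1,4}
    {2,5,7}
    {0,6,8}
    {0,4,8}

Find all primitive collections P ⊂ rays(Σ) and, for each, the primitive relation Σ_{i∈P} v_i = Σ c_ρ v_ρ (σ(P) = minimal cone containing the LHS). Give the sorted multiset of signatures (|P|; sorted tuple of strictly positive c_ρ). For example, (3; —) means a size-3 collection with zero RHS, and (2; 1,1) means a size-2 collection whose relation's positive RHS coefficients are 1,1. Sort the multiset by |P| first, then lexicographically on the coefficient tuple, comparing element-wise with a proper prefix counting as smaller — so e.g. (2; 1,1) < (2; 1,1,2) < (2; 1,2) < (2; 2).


Minimal non-faces — 18 found among 9 rays, 14 max cones:

  P = {4,6}:  v_{4} + v_{6} = 0  →  sig = (2; —)
  P = {0,1}:  v_{0} + v_{1} = v_{3}  →  sig = (2; 1)
  P = {1,6}:  v_{1} + v_{6} = v_{5}  →  sig = (2; 1)
  P = {3,5}:  v_{3} + v_{5} = v_{7}  →  sig = (2; 1)
  P = {3,8}:  v_{3} + v_{8} = v_{4}  →  sig = (2; 1)
  P = {4,5}:  v_{4} + v_{5} = v_{1}  →  sig = (2; 1)
  P = {7,8}:  v_{7} + v_{8} = v_{1}  →  sig = (2; 1)
  P = {1,3}:  v_{1} + v_{3} = v_{4} + v_{7}  →  sig = (2; 1,1)
  P = {3,6}:  v_{3} + v_{6} = v_{0} + v_{5}  →  sig = (2; 1,1)
  P = {2,3}:  v_{2} + v_{3} = v_{1} + 2·v_{7}  →  sig = (2; 1,2)
  P = {2,4}:  v_{2} + v_{4} = 2·v_{1} + v_{7}  →  sig = (2; 1,2)
  P = {2,6}:  v_{2} + v_{6} = 2·v_{5} + v_{7}  →  sig = (2; 1,2)
  P = {2,8}:  v_{2} + v_{8} = 2·v_{1} + v_{5}  →  sig = (2; 1,2)
  P = {6,7}:  v_{6} + v_{7} = v_{0} + 2·v_{5}  →  sig = (2; 1,2)
  P = {0,2}:  v_{0} + v_{2} = 2·v_{7}  →  sig = (2; 2)
  P = {0,5,8}:  v_{0} + v_{5} + v_{8} = 0  →  sig = (3; —)
  P = {1,5,7}:  v_{1} + v_{5} + v_{7} = v_{2}  →  sig = (3; 1)
  P = {0,4,7}:  v_{0} + v_{4} + v_{7} = 2·v_{3}  →  sig = (3; 2)

Hence PRS(X_Σ) =
{ (2; —),  (2; 1) ×6,  (2; 1,1) ×2,  (2; 1,2) ×5,  (2; 2),  (3; —),  (3; 1),  (3; 2) }
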